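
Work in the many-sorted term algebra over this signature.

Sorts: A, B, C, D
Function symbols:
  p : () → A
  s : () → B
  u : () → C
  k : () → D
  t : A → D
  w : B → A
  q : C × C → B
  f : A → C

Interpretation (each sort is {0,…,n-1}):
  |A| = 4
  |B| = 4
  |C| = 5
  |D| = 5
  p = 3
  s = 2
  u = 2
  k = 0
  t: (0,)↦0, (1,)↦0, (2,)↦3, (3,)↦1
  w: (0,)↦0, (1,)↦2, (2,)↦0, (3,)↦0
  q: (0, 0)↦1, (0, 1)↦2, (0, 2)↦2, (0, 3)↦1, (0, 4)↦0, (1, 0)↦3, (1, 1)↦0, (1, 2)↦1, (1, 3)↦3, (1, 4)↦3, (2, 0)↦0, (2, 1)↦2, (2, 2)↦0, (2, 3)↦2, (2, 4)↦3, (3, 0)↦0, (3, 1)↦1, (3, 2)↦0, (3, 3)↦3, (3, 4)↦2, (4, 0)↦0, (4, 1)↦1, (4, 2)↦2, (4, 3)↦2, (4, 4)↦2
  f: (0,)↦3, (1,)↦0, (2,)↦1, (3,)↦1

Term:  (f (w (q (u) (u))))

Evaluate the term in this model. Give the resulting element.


  u = 2
  u = 2
  (q (u) (u)) = q(2, 2) = 0
  (w (q (u) (u))) = w(0,) = 0
  (f (w (q (u) (u)))) = f(0,) = 3

value = 3


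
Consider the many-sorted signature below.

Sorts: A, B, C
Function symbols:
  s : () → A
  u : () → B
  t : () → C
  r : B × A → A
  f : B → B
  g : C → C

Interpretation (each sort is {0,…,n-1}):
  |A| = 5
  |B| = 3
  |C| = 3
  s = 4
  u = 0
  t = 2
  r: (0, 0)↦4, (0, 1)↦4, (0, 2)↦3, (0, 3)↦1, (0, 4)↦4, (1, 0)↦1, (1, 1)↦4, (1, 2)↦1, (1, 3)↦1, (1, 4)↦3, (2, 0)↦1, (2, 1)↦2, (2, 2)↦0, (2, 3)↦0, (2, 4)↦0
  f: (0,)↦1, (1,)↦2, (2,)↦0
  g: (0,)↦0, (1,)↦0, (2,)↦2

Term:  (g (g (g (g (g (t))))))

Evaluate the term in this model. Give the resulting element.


  t = 2
  (g (t)) = g(2,) = 2
  (g (g (t))) = g(2,) = 2
  (g (g (g (t)))) = g(2,) = 2
  (g (g (g (g (t))))) = g(2,) = 2
  (g (g (g (g (g (t)))))) = g(2,) = 2

value = 2


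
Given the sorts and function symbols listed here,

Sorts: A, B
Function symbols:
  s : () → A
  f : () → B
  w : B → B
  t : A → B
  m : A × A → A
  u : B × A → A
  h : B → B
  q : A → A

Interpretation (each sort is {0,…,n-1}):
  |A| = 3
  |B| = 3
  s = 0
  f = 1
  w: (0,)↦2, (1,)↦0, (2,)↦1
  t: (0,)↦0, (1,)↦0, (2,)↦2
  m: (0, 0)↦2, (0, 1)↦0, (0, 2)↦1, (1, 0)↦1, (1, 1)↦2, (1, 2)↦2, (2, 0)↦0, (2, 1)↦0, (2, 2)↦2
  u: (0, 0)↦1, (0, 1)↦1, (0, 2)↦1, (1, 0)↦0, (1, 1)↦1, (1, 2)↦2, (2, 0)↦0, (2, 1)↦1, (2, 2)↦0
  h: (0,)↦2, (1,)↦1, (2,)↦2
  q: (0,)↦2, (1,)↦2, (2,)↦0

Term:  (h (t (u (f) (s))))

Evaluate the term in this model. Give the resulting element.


value = 2

  f = 1
  s = 0
  (u (f) (s)) = u(1, 0) = 0
  (t (u (f) (s))) = t(0,) = 0
  (h (t (u (f) (s)))) = h(0,) = 2


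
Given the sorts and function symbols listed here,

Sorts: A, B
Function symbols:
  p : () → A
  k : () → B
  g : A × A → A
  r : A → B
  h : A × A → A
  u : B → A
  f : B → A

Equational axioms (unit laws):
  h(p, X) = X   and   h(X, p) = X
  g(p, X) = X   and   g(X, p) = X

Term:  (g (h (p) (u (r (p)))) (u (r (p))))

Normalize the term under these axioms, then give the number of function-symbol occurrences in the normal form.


size = 7

1. (g (h (p) (u (r (p)))) (u (r (p))))  →  (g (u (r (p))) (u (r (p))))
normal form: (g (u (r (p))) (u (r (p))))


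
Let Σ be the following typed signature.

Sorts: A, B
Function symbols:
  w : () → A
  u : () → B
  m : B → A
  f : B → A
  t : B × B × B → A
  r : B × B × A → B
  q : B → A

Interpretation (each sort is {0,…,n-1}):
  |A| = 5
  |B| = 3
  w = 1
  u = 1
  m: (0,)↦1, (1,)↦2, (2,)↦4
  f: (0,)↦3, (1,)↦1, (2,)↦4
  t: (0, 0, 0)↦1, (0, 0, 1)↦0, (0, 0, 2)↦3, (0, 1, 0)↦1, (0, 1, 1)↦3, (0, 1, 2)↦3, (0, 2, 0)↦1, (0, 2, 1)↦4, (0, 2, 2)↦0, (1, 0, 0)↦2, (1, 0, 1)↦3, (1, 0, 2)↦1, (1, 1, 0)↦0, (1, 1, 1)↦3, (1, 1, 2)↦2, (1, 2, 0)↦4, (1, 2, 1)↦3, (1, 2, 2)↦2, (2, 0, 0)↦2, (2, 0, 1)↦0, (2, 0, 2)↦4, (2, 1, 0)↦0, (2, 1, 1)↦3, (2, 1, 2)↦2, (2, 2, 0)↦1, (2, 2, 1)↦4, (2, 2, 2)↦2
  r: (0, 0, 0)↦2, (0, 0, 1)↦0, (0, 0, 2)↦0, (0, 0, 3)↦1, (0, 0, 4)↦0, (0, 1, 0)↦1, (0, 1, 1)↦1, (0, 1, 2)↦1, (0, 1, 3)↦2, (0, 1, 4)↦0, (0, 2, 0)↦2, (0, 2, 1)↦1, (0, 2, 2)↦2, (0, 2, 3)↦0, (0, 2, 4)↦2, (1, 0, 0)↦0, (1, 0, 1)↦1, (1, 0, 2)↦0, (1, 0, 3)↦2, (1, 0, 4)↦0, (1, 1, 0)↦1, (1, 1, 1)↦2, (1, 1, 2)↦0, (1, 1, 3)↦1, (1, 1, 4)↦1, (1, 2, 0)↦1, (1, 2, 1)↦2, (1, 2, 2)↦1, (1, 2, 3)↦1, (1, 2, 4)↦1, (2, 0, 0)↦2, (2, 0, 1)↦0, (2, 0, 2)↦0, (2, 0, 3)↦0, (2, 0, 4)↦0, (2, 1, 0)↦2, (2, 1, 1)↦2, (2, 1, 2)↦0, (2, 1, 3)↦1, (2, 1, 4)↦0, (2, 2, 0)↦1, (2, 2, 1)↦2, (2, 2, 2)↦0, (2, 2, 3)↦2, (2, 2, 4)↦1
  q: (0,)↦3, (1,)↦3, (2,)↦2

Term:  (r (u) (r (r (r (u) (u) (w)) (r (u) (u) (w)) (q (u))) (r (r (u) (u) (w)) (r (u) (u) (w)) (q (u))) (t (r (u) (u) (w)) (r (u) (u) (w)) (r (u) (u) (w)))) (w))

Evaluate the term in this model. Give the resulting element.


value = 1

  u = 1
  u = 1
  u = 1
  w = 1
  (r (u) (u) (w)) = r(1, 1, 1) = 2
  u = 1
  u = 1
  w = 1
  (r (u) (u) (w)) = r(1, 1, 1) = 2
  u = 1
  (q (u)) = q(1,) = 3
  (r (r (u) (u) (w)) (r (u) (u) (w)) (q (u))) = r(2, 2, 3) = 2
  u = 1
  u = 1
  w = 1
  (r (u) (u) (w)) = r(1, 1, 1) = 2
  u = 1
  u = 1
  w = 1
  (r (u) (u) (w)) = r(1, 1, 1) = 2
  u = 1
  (q (u)) = q(1,) = 3
  (r (r (u) (u) (w)) (r (u) (u) (w)) (q (u))) = r(2, 2, 3) = 2
  u = 1
  u = 1
  w = 1
  (r (u) (u) (w)) = r(1, 1, 1) = 2
  u = 1
  u = 1
  w = 1
  (r (u) (u) (w)) = r(1, 1, 1) = 2
  u = 1
  u = 1
  w = 1
  (r (u) (u) (w)) = r(1, 1, 1) = 2
  (t (r (u) (u) (w)) (r (u) (u) (w)) (r (u) (u) (w))) = t(2, 2, 2) = 2
  (r (r (r (u) (u) (w)) (r (u) (u) (w)) (q (u))) (r (r (u) (u) (w)) (r (u) (u) (w)) (q (u))) (t (r (u) (u) (w)) (r (u) (u) (w)) (r (u) (u) (w)))) = r(2, 2, 2) = 0
  w = 1
  (r (u) (r (r (r (u) (u) (w)) (r (u) (u) (w)) (q (u))) (r (r (u) (u) (w)) (r (u) (u) (w)) (q (u))) (t (r (u) (u) (w)) (r (u) (u) (w)) (r (u) (u) (w)))) (w)) = r(1, 0, 1) = 1


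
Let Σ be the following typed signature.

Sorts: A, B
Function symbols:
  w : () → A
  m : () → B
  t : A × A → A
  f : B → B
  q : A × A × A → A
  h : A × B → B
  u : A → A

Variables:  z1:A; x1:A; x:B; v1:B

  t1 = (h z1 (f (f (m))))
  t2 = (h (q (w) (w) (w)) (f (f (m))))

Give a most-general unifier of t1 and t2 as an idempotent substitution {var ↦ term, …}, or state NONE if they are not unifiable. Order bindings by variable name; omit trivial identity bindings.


{z1 ↦ (q (w) (w) (w))}


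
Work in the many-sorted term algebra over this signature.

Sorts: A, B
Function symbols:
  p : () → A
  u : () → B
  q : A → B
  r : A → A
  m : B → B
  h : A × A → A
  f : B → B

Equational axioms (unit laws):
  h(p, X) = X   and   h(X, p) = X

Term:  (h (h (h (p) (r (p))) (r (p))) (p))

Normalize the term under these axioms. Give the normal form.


normal form = (h (r (p)) (r (p)))

1. (h (h (h (p) (r (p))) (r (p))) (p))  →  (h (h (p) (r (p))) (r (p)))
2. (h (h (p) (r (p))) (r (p)))  →  (h (r (p)) (r (p)))


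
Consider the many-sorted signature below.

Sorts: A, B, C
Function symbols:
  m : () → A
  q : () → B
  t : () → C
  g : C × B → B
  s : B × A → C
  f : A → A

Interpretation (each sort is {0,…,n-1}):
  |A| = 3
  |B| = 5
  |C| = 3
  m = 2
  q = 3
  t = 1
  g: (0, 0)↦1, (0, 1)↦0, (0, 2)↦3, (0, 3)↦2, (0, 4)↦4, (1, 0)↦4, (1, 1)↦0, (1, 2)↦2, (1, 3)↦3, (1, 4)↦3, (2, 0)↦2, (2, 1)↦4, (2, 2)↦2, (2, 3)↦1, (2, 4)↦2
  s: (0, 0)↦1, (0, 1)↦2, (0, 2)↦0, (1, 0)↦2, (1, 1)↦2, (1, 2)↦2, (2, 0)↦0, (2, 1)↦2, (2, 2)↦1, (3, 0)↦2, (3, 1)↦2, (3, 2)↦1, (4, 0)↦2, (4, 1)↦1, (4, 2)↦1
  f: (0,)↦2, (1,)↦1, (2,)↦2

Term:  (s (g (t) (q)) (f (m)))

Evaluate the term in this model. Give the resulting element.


  t = 1
  q = 3
  (g (t) (q)) = g(1, 3) = 3
  m = 2
  (f (m)) = f(2,) = 2
  (s (g (t) (q)) (f (m))) = s(3, 2) = 1

value = 1


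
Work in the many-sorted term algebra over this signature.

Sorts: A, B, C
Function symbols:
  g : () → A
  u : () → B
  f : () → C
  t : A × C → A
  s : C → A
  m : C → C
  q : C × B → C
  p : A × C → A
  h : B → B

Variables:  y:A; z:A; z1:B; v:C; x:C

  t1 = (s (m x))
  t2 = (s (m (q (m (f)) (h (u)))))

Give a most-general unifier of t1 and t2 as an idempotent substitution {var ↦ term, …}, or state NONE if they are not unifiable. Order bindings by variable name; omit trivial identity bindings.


{x ↦ (q (m (f)) (h (u)))}


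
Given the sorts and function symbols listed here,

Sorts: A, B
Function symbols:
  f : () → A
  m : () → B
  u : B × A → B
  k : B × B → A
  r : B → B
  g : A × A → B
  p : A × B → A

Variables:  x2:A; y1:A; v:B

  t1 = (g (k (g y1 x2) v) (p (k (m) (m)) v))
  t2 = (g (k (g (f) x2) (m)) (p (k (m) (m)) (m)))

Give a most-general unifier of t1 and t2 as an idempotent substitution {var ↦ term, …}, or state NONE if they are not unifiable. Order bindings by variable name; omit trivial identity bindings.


{v ↦ (m), y1 ↦ (f)}


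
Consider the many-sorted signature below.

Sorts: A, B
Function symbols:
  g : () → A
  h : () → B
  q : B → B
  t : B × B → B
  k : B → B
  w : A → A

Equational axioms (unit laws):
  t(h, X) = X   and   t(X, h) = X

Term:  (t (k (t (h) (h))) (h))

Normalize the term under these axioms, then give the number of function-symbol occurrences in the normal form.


size = 2

1. (t (k (t (h) (h))) (h))  →  (k (t (h) (h)))
2. (k (t (h) (h)))  →  (k (h))
normal form: (k (h))


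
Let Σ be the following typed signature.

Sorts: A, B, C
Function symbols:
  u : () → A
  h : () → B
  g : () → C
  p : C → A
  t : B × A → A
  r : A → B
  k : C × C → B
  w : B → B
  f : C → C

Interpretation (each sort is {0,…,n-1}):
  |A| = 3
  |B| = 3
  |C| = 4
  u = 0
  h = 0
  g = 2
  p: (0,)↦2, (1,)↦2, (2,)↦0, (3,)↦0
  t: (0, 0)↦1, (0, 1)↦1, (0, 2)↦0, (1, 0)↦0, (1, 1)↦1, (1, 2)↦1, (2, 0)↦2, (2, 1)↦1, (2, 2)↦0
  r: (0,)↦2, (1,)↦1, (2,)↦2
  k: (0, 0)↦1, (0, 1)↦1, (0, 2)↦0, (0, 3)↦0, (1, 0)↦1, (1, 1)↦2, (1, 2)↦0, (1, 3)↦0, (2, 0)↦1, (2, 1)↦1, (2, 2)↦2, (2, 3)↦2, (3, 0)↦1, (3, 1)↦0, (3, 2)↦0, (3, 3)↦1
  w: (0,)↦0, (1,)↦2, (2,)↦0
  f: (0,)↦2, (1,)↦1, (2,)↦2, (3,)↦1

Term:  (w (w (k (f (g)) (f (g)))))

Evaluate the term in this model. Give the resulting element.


value = 0

  g = 2
  (f (g)) = f(2,) = 2
  g = 2
  (f (g)) = f(2,) = 2
  (k (f (g)) (f (g))) = k(2, 2) = 2
  (w (k (f (g)) (f (g)))) = w(2,) = 0
  (w (w (k (f (g)) (f (g))))) = w(0,) = 0


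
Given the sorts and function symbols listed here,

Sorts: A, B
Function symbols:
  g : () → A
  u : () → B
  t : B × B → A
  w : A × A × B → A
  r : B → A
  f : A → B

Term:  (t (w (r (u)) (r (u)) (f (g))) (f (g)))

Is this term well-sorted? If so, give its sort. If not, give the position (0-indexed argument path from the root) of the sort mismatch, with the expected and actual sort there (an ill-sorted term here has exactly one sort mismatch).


ill-sorted at position [0]: expected B, got A

      (u) : B
    (r (u)) : A
      (u) : B
    (r (u)) : A
      (g) : A
    (f (g)) : B
  (w (r (u)) (r (u)) (f (g))) : A
    (g) : A
  (f (g)) : B
(t (w (r (u)) (r (u)) (f (g))) (f (g))) : ✗ arg 0 at [0] has sort A, expected B


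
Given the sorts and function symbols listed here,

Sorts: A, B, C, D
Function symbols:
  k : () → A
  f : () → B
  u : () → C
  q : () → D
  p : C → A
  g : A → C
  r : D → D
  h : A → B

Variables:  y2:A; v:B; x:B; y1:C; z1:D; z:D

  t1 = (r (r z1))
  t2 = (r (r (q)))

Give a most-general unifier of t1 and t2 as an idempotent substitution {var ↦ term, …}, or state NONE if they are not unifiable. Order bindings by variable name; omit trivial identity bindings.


{z1 ↦ (q)}


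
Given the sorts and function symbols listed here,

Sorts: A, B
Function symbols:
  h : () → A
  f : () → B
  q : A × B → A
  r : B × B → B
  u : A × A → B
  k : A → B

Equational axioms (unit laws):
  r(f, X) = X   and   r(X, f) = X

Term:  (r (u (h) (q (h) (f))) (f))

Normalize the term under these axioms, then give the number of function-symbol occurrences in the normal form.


1. (r (u (h) (q (h) (f))) (f))  →  (u (h) (q (h) (f)))
normal form: (u (h) (q (h) (f)))

size = 5


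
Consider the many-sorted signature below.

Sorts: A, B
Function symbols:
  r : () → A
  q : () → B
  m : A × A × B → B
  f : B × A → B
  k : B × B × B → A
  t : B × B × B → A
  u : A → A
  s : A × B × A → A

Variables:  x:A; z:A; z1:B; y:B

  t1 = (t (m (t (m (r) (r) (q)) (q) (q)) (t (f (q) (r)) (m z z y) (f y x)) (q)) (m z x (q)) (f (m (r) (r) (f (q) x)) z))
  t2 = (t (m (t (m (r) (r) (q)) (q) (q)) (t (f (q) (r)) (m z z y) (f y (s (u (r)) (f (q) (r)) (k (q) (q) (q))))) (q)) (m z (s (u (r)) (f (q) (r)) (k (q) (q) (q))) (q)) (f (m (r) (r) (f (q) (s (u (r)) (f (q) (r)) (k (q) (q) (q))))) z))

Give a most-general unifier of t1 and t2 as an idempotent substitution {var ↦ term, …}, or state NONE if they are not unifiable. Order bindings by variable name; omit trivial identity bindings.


{x ↦ (s (u (r)) (f (q) (r)) (k (q) (q) (q)))}


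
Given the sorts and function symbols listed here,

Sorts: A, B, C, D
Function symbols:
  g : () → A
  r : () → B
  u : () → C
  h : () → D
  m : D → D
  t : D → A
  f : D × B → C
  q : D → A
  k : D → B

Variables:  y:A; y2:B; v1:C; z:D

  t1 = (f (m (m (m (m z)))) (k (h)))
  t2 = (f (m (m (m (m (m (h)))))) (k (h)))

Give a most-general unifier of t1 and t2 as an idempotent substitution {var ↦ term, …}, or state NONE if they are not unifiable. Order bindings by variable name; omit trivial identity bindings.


{z ↦ (m (h))}


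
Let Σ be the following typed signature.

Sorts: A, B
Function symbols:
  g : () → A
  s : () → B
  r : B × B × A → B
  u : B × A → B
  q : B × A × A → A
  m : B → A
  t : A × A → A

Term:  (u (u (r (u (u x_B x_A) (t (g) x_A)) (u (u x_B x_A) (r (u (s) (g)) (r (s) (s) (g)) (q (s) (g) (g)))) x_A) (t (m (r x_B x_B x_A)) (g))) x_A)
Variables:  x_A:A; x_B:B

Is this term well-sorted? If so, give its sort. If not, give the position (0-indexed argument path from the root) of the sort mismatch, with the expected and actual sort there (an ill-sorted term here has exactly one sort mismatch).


          x_B : B
          x_A : A
        (u x_B x_A) : B
          (g) : A
          x_A : A
        (t (g) x_A) : A
      (u (u x_B x_A) (t (g) x_A)) : B
          x_B : B
          x_A : A
        (u x_B x_A) : B
            (s) : B
            (g) : A
          (u (s) (g)) : B
            (s) : B
            (s) : B
            (g) : A
          (r (s) (s) (g)) : B
            (s) : B
            (g) : A
            (g) : A
          (q (s) (g) (g)) : A
        (r (u (s) (g)) (r (s) (s) (g)) (q (s) (g) (g))) : B
      (u (u x_B x_A) (r (u (s) (g)) (r (s) (s) (g)) (q (s) (g) (g)))) : ✗ arg 1 at [0, 0, 1, 1] has sort B, expected A
      x_A : A
          x_B : B
          x_B : B
          x_A : A
        (r x_B x_B x_A) : B
      (m (r x_B x_B x_A)) : A
      (g) : A
    (t (m (r x_B x_B x_A)) (g)) : A
  x_A : A

ill-sorted at position [0, 0, 1, 1]: expected A, got B


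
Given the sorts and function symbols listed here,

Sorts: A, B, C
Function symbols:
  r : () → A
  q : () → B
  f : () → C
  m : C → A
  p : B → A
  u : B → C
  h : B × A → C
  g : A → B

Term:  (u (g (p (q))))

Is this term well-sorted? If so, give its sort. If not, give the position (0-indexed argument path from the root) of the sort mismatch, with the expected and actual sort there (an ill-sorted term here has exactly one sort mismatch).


well-sorted; sort = C

      (q) : B
    (p (q)) : A
  (g (p (q))) : B
(u (g (p (q)))) : C


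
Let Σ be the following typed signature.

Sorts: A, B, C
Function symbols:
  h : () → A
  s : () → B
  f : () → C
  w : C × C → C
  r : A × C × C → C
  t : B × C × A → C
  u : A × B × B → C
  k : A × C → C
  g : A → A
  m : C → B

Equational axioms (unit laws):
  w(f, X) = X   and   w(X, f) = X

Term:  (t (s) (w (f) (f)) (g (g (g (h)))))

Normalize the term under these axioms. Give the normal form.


normal form = (t (s) (f) (g (g (g (h)))))

1. (t (s) (w (f) (f)) (g (g (g (h)))))  →  (t (s) (f) (g (g (g (h)))))


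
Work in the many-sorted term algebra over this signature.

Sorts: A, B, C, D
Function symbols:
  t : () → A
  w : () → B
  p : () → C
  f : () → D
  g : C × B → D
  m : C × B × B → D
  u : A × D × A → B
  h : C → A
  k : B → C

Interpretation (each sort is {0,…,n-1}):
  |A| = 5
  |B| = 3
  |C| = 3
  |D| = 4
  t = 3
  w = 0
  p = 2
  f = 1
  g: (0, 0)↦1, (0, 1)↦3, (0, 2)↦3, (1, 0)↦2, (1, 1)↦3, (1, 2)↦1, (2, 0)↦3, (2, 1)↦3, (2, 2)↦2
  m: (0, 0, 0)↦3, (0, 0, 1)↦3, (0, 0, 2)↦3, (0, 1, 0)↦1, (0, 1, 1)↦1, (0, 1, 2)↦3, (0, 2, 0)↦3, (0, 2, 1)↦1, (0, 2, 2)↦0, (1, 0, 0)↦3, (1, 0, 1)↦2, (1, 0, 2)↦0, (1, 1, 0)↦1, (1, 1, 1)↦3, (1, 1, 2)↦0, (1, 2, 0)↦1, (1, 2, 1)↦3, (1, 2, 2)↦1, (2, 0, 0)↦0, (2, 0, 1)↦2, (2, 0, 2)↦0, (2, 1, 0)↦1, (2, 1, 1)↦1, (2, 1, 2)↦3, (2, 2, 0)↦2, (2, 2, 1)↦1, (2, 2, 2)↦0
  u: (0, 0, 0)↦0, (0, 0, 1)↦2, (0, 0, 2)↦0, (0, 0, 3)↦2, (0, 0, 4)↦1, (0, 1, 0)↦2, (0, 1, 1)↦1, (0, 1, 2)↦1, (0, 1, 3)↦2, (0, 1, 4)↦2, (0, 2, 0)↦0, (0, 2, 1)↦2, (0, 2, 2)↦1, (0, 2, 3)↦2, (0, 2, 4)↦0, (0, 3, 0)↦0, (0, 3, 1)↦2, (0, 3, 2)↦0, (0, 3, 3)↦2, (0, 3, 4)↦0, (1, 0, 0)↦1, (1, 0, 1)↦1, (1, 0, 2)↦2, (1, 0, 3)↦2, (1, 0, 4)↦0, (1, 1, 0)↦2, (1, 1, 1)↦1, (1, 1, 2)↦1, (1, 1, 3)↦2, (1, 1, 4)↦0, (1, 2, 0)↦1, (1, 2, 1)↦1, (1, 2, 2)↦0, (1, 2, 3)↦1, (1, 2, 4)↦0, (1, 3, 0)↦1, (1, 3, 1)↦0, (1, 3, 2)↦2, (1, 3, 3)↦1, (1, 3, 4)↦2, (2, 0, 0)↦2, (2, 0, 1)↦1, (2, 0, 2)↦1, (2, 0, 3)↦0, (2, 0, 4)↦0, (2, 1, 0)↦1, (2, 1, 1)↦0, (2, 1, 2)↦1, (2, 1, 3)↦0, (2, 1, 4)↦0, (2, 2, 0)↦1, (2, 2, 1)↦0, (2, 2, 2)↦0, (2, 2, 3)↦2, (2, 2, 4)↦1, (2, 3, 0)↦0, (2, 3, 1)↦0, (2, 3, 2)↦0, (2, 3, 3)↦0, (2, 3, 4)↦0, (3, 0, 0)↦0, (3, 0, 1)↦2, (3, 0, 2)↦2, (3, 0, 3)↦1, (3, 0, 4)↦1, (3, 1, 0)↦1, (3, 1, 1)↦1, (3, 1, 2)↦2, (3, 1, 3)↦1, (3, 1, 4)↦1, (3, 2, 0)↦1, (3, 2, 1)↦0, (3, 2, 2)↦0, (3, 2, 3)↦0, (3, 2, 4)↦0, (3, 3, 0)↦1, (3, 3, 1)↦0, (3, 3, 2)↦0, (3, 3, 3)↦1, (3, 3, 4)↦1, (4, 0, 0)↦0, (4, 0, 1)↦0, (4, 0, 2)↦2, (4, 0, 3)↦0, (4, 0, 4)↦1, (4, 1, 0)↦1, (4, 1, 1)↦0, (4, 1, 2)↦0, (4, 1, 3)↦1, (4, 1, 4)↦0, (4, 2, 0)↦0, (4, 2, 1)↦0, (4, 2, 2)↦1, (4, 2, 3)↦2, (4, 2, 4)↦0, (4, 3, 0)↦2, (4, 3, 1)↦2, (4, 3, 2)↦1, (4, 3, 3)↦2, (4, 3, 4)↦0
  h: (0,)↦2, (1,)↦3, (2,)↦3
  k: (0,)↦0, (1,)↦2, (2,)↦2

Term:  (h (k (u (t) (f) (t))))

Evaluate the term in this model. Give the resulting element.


  t = 3
  f = 1
  t = 3
  (u (t) (f) (t)) = u(3, 1, 3) = 1
  (k (u (t) (f) (t))) = k(1,) = 2
  (h (k (u (t) (f) (t)))) = h(2,) = 3

value = 3


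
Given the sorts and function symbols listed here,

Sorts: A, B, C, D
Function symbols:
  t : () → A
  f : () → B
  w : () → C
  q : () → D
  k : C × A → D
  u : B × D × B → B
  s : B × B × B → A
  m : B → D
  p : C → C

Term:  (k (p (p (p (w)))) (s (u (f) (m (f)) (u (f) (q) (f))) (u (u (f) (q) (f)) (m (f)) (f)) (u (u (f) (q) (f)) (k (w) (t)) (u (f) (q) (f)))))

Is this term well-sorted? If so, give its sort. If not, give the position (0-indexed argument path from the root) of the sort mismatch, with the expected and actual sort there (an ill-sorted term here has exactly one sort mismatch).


        (w) : C
      (p (w)) : C
    (p (p (w))) : C
  (p (p (p (w)))) : C
      (f) : B
        (f) : B
      (m (f)) : D
        (f) : B
        (q) : D
        (f) : B
      (u (f) (q) (f)) : B
    (u (f) (m (f)) (u (f) (q) (f))) : B
        (f) : B
        (q) : D
        (f) : B
      (u (f) (q) (f)) : B
        (f) : B
      (m (f)) : D
      (f) : B
    (u (u (f) (q) (f)) (m (f)) (f)) : B
        (f) : B
        (q) : D
        (f) : B
      (u (f) (q) (f)) : B
        (w) : C
        (t) : A
      (k (w) (t)) : D
        (f) : B
        (q) : D
        (f) : B
      (u (f) (q) (f)) : B
    (u (u (f) (q) (f)) (k (w) (t)) (u (f) (q) (f))) : B
  (s (u (f) (m (f)) (u (f) (q) (f))) (u (u (f) (q) (f)) (m (f)) (f)) (u (u (f) (q) (f)) (k (w) (t)) (u (f) (q) (f)))) : A
(k (p (p (p (w)))) (s (u (f) (m (f)) (u (f) (q) (f))) (u (u (f) (q) (f)) (m (f)) (f)) (u (u (f) (q) (f)) (k (w) (t)) (u (f) (q) (f))))) : D

well-sorted; sort = D


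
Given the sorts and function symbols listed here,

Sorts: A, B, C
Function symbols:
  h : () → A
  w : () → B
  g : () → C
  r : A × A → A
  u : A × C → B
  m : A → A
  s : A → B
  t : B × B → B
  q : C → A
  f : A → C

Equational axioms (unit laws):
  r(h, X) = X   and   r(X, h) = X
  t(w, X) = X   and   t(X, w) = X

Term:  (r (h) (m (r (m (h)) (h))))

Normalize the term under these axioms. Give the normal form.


1. (r (h) (m (r (m (h)) (h))))  →  (m (r (m (h)) (h)))
2. (m (r (m (h)) (h)))  →  (m (m (h)))

normal form = (m (m (h)))


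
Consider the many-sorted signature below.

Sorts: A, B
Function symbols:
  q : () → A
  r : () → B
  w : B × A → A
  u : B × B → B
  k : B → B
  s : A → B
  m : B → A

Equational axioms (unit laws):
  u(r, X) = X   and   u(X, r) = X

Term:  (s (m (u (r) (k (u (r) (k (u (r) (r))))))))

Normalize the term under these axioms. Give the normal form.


1. (s (m (u (r) (k (u (r) (k (u (r) (r))))))))  →  (s (m (k (u (r) (k (u (r) (r)))))))
2. (s (m (k (u (r) (k (u (r) (r)))))))  →  (s (m (k (k (u (r) (r))))))
3. (s (m (k (k (u (r) (r))))))  →  (s (m (k (k (r)))))

normal form = (s (m (k (k (r)))))


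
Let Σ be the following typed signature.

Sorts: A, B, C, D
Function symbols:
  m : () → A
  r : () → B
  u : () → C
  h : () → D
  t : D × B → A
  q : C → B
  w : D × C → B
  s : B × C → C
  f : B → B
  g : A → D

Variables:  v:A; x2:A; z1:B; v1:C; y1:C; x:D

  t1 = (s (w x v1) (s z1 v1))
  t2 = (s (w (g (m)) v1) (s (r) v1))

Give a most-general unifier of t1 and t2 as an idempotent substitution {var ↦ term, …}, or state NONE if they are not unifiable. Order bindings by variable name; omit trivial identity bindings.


{x ↦ (g (m)), z1 ↦ (r)}


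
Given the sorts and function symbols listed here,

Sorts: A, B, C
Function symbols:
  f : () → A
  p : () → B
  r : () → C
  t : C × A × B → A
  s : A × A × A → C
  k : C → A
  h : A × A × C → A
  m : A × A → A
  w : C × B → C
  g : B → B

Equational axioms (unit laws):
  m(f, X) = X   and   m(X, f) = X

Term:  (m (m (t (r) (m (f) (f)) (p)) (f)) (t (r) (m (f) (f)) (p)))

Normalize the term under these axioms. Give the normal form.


1. (m (m (t (r) (m (f) (f)) (p)) (f)) (t (r) (m (f) (f)) (p)))  →  (m (t (r) (m (f) (f)) (p)) (t (r) (m (f) (f)) (p)))
2. (m (t (r) (m (f) (f)) (p)) (t (r) (m (f) (f)) (p)))  →  (m (t (r) (f) (p)) (t (r) (m (f) (f)) (p)))
3. (m (t (r) (f) (p)) (t (r) (m (f) (f)) (p)))  →  (m (t (r) (f) (p)) (t (r) (f) (p)))

normal form = (m (t (r) (f) (p)) (t (r) (f) (p)))


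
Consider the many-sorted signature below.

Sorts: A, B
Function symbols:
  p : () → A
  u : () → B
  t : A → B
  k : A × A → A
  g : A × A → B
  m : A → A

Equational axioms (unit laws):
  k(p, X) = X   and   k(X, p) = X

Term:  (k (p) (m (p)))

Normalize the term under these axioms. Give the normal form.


normal form = (m (p))

1. (k (p) (m (p)))  →  (m (p))


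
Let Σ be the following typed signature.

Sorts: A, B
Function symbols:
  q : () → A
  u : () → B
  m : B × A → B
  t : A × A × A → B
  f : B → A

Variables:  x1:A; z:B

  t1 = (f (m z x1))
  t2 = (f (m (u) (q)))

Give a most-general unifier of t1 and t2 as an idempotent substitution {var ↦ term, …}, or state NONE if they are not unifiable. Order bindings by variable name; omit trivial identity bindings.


{x1 ↦ (q), z ↦ (u)}


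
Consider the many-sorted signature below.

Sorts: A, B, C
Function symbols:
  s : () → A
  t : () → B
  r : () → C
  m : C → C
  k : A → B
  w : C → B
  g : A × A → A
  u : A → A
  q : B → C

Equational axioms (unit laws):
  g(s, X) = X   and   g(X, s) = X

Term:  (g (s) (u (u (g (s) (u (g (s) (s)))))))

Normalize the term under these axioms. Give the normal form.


1. (g (s) (u (u (g (s) (u (g (s) (s)))))))  →  (u (u (g (s) (u (g (s) (s))))))
2. (u (u (g (s) (u (g (s) (s))))))  →  (u (u (u (g (s) (s)))))
3. (u (u (u (g (s) (s)))))  →  (u (u (u (s))))

normal form = (u (u (u (s))))


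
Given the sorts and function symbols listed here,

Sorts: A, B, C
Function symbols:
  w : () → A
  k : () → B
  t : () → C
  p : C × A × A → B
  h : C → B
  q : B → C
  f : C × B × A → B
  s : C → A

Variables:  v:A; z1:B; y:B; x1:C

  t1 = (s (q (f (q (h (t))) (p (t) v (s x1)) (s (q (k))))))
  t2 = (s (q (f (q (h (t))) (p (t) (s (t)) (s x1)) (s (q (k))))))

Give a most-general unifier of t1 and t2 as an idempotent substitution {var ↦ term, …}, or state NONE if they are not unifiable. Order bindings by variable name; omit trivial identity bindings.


{v ↦ (s (t))}


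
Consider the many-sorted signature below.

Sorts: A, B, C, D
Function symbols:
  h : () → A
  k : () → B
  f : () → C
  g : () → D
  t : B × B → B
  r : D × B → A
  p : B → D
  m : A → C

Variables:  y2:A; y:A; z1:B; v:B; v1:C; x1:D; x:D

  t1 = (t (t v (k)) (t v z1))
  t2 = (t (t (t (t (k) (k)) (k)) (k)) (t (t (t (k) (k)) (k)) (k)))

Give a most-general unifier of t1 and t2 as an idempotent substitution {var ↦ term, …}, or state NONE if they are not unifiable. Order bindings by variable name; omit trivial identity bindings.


{v ↦ (t (t (k) (k)) (k)), z1 ↦ (k)}


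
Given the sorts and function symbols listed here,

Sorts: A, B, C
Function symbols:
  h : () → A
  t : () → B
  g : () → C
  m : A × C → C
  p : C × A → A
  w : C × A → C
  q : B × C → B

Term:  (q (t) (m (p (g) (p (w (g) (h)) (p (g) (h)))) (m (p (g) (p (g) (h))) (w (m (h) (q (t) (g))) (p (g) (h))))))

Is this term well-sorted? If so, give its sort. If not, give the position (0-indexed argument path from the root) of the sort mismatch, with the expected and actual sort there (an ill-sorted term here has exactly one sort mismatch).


ill-sorted at position [1, 1, 1, 0, 1]: expected C, got B

  (t) : B
      (g) : C
          (g) : C
          (h) : A
        (w (g) (h)) : C
          (g) : C
          (h) : A
        (p (g) (h)) : A
      (p (w (g) (h)) (p (g) (h))) : A
    (p (g) (p (w (g) (h)) (p (g) (h)))) : A
        (g) : C
          (g) : C
          (h) : A
        (p (g) (h)) : A
      (p (g) (p (g) (h))) : A
          (h) : A
            (t) : B
            (g) : C
          (q (t) (g)) : B
        (m (h) (q (t) (g))) : ✗ arg 1 at [1, 1, 1, 0, 1] has sort B, expected C
          (g) : C
          (h) : A
        (p (g) (h)) : A


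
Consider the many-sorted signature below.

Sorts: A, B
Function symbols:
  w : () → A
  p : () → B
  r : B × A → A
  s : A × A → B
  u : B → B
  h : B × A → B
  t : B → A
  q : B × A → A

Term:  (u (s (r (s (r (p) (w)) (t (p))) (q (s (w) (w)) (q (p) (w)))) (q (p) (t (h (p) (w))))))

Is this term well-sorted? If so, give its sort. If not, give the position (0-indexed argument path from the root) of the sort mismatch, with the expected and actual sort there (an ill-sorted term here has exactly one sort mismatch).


well-sorted; sort = B

          (p) : B
          (w) : A
        (r (p) (w)) : A
          (p) : B
        (t (p)) : A
      (s (r (p) (w)) (t (p))) : B
          (w) : A
          (w) : A
        (s (w) (w)) : B
          (p) : B
          (w) : A
        (q (p) (w)) : A
      (q (s (w) (w)) (q (p) (w))) : A
    (r (s (r (p) (w)) (t (p))) (q (s (w) (w)) (q (p) (w)))) : A
      (p) : B
          (p) : B
          (w) : A
        (h (p) (w)) : B
      (t (h (p) (w))) : A
    (q (p) (t (h (p) (w)))) : A
  (s (r (s (r (p) (w)) (t (p))) (q (s (w) (w)) (q (p) (w)))) (q (p) (t (h (p) (w))))) : B
(u (s (r (s (r (p) (w)) (t (p))) (q (s (w) (w)) (q (p) (w)))) (q (p) (t (h (p) (w)))))) : B


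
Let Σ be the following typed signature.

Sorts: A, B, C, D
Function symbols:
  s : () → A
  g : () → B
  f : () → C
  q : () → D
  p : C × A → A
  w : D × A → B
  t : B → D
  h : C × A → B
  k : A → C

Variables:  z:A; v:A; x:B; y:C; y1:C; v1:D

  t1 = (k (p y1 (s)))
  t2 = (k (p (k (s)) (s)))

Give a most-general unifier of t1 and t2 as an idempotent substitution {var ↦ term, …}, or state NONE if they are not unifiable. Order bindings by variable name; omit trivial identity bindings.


{y1 ↦ (k (s))}


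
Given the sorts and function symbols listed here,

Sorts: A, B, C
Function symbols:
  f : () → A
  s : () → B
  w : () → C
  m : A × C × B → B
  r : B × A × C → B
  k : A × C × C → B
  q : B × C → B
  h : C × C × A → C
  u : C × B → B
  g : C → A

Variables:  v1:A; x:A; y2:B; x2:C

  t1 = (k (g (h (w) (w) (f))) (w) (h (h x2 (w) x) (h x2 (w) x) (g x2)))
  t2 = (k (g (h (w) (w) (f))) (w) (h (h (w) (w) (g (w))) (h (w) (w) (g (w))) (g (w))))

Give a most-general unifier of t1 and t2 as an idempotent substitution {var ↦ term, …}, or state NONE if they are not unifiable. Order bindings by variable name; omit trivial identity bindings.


{x ↦ (g (w)), x2 ↦ (w)}


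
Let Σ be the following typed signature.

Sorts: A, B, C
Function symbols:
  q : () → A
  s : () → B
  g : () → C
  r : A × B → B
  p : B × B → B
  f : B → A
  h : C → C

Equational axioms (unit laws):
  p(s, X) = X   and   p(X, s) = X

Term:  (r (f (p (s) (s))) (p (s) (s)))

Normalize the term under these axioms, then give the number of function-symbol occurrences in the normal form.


size = 4

1. (r (f (p (s) (s))) (p (s) (s)))  →  (r (f (s)) (p (s) (s)))
2. (r (f (s)) (p (s) (s)))  →  (r (f (s)) (s))
normal form: (r (f (s)) (s))


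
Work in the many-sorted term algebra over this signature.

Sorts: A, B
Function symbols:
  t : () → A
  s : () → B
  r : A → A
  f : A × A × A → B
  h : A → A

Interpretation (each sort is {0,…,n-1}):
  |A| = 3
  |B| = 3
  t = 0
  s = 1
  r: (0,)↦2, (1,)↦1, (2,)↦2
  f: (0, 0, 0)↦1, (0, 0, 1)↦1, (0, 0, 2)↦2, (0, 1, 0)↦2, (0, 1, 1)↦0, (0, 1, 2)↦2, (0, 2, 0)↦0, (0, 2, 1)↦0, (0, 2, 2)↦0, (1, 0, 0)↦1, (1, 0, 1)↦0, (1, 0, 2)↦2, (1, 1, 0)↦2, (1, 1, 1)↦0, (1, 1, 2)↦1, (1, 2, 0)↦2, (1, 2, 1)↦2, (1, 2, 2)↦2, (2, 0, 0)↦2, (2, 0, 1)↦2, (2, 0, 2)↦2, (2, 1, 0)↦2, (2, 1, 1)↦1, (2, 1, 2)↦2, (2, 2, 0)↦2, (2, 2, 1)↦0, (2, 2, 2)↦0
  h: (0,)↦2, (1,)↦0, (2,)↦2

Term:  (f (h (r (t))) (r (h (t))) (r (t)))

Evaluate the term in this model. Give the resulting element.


value = 0

  t = 0
  (r (t)) = r(0,) = 2
  (h (r (t))) = h(2,) = 2
  t = 0
  (h (t)) = h(0,) = 2
  (r (h (t))) = r(2,) = 2
  t = 0
  (r (t)) = r(0,) = 2
  (f (h (r (t))) (r (h (t))) (r (t))) = f(2, 2, 2) = 0


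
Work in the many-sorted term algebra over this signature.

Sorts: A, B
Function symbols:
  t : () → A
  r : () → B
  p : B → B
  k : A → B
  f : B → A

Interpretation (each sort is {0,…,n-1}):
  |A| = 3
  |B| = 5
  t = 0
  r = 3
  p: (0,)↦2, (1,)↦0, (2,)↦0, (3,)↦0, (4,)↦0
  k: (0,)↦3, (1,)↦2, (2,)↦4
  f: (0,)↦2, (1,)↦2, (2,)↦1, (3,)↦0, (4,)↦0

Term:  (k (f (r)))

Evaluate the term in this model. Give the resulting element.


  r = 3
  (f (r)) = f(3,) = 0
  (k (f (r))) = k(0,) = 3

value = 3


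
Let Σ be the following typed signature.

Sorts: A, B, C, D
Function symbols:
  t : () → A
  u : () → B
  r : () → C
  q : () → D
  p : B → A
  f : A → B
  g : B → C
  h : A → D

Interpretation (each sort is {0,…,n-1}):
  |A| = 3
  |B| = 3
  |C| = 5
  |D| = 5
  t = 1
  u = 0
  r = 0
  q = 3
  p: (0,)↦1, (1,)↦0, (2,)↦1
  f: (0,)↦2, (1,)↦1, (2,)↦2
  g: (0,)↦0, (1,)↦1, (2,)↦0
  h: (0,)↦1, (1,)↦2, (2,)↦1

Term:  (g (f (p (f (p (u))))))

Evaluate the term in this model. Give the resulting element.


value = 0

  u = 0
  (p (u)) = p(0,) = 1
  (f (p (u))) = f(1,) = 1
  (p (f (p (u)))) = p(1,) = 0
  (f (p (f (p (u))))) = f(0,) = 2
  (g (f (p (f (p (u)))))) = g(2,) = 0


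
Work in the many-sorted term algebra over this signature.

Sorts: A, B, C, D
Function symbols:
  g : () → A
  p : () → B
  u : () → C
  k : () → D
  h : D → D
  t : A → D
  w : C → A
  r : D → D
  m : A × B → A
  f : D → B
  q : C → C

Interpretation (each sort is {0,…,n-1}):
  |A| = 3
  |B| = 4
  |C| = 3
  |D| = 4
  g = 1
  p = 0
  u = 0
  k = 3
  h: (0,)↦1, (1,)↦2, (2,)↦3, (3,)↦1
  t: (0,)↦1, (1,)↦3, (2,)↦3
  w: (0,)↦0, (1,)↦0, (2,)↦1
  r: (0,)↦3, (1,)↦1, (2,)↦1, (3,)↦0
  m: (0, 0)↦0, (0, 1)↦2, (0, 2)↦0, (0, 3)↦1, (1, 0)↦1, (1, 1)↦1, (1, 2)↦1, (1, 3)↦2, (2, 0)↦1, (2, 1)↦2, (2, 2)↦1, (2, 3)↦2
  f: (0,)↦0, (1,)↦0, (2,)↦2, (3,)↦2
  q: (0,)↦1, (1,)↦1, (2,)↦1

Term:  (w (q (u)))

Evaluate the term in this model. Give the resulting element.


  u = 0
  (q (u)) = q(0,) = 1
  (w (q (u))) = w(1,) = 0

value = 0


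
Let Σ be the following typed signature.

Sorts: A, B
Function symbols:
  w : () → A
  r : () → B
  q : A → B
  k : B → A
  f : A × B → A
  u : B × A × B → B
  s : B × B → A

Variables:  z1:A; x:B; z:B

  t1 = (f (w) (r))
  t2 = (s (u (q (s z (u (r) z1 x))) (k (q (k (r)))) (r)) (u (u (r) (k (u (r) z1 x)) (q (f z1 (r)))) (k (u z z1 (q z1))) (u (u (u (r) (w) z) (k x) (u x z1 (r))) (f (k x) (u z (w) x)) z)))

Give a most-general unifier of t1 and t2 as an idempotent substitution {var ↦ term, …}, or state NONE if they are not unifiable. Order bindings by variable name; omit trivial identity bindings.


head clash or occurs-check failure — not unifiable

NONE (not unifiable)


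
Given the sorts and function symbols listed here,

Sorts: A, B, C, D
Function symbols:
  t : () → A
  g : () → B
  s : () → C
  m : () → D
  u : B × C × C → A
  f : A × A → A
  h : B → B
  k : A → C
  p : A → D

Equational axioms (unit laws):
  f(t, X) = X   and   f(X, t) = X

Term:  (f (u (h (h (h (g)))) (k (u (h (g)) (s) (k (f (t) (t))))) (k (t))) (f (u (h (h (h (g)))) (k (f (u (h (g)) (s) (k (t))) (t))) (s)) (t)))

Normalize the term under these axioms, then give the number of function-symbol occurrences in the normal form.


size = 28

1. (f (u (h (h (h (g)))) (k (u (h (g)) (s) (k (f (t) (t))))) (k (t))) (f (u (h (h (h (g)))) (k (f (u (h (g)) (s) (k (t))) (t))) (s)) (t)))  →  (f (u (h (h (h (g)))) (k (u (h (g)) (s) (k (t)))) (k (t))) (f (u (h (h (h (g)))) (k (f (u (h (g)) (s) (k (t))) (t))) (s)) (t)))
2. (f (u (h (h (h (g)))) (k (u (h (g)) (s) (k (t)))) (k (t))) (f (u (h (h (h (g)))) (k (f (u (h (g)) (s) (k (t))) (t))) (s)) (t)))  →  (f (u (h (h (h (g)))) (k (u (h (g)) (s) (k (t)))) (k (t))) (u (h (h (h (g)))) (k (f (u (h (g)) (s) (k (t))) (t))) (s)))
3. (f (u (h (h (h (g)))) (k (u (h (g)) (s) (k (t)))) (k (t))) (u (h (h (h (g)))) (k (f (u (h (g)) (s) (k (t))) (t))) (s)))  →  (f (u (h (h (h (g)))) (k (u (h (g)) (s) (k (t)))) (k (t))) (u (h (h (h (g)))) (k (u (h (g)) (s) (k (t)))) (s)))
normal form: (f (u (h (h (h (g)))) (k (u (h (g)) (s) (k (t)))) (k (t))) (u (h (h (h (g)))) (k (u (h (g)) (s) (k (t)))) (s)))


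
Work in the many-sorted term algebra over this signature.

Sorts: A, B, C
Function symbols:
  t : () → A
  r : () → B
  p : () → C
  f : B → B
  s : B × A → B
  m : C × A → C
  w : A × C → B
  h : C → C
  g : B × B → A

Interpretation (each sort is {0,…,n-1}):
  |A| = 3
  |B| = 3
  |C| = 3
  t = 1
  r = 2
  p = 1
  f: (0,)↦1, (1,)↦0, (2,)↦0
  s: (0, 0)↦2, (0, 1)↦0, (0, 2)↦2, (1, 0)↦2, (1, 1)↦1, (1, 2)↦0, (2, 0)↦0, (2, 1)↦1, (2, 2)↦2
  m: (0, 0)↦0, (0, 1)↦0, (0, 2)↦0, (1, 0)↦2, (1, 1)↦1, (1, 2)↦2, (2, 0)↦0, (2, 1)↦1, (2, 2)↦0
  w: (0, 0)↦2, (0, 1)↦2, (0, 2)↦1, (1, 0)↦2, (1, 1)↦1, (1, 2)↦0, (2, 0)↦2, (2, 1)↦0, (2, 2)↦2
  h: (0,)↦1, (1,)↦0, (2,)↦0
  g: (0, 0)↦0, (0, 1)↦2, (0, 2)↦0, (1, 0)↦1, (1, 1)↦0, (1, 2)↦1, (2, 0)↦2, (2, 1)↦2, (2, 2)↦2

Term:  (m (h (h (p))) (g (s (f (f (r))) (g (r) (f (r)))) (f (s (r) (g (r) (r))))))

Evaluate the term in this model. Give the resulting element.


  p = 1
  (h (p)) = h(1,) = 0
  (h (h (p))) = h(0,) = 1
  r = 2
  (f (r)) = f(2,) = 0
  (f (f (r))) = f(0,) = 1
  r = 2
  r = 2
  (f (r)) = f(2,) = 0
  (g (r) (f (r))) = g(2, 0) = 2
  (s (f (f (r))) (g (r) (f (r)))) = s(1, 2) = 0
  r = 2
  r = 2
  r = 2
  (g (r) (r)) = g(2, 2) = 2
  (s (r) (g (r) (r))) = s(2, 2) = 2
  (f (s (r) (g (r) (r)))) = f(2,) = 0
  (g (s (f (f (r))) (g (r) (f (r)))) (f (s (r) (g (r) (r))))) = g(0, 0) = 0
  (m (h (h (p))) (g (s (f (f (r))) (g (r) (f (r)))) (f (s (r) (g (r) (r)))))) = m(1, 0) = 2

value = 2


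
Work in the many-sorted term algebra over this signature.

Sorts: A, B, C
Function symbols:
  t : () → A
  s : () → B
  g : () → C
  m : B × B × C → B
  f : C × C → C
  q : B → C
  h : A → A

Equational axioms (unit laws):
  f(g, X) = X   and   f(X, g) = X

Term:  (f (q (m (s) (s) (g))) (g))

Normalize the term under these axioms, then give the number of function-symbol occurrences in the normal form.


1. (f (q (m (s) (s) (g))) (g))  →  (q (m (s) (s) (g)))
normal form: (q (m (s) (s) (g)))

size = 5


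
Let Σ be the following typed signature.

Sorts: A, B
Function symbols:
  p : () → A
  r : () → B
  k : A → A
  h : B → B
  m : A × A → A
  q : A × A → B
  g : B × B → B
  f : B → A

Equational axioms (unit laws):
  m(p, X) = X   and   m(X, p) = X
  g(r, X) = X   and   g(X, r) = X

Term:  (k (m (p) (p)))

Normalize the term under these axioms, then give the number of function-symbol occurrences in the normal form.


1. (k (m (p) (p)))  →  (k (p))
normal form: (k (p))

size = 2


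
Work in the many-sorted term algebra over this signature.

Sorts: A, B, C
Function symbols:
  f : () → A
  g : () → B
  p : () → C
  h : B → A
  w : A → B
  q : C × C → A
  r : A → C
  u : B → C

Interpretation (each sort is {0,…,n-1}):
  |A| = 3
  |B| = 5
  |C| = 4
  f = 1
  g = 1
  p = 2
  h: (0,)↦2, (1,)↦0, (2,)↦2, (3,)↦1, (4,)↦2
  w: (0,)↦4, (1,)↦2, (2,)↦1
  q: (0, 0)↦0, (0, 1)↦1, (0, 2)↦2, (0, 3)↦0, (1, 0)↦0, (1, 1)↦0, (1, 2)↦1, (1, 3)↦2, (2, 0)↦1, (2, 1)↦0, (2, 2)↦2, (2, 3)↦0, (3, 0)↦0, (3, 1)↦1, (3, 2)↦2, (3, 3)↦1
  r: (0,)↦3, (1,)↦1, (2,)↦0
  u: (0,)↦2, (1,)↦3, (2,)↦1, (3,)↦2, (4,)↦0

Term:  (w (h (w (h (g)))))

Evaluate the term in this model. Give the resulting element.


value = 1

  g = 1
  (h (g)) = h(1,) = 0
  (w (h (g))) = w(0,) = 4
  (h (w (h (g)))) = h(4,) = 2
  (w (h (w (h (g))))) = w(2,) = 1


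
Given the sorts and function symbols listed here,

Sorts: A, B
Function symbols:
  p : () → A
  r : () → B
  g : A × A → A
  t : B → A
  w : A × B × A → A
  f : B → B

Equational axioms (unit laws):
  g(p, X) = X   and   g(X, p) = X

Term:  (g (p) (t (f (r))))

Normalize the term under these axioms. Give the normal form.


normal form = (t (f (r)))

1. (g (p) (t (f (r))))  →  (t (f (r)))


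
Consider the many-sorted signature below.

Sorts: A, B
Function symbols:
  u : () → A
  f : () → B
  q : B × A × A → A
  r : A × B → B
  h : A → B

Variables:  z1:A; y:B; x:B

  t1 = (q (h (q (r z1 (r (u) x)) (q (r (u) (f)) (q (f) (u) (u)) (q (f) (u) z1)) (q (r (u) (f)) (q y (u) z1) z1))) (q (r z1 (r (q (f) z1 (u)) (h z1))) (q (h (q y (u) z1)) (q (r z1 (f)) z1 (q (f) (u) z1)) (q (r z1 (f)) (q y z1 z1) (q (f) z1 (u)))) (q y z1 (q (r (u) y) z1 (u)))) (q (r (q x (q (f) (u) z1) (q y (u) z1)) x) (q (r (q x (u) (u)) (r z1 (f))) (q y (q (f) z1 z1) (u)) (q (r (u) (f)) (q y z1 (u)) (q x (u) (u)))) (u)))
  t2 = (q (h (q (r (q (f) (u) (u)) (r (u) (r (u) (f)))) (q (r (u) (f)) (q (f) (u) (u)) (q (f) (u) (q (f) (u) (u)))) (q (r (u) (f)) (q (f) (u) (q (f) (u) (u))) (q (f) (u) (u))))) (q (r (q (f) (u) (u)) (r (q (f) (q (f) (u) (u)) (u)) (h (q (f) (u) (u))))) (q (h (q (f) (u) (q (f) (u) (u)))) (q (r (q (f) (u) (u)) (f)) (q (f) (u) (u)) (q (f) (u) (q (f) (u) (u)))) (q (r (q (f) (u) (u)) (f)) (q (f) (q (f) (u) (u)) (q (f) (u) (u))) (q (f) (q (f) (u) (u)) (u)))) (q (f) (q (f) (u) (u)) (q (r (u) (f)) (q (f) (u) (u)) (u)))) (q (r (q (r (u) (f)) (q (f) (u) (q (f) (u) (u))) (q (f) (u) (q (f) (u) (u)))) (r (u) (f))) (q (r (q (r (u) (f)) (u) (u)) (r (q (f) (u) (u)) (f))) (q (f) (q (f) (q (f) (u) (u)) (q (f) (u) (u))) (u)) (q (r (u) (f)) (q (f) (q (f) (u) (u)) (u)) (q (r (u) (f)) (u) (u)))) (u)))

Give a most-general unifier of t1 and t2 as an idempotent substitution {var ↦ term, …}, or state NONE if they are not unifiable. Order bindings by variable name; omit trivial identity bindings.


{x ↦ (r (u) (f)), y ↦ (f), z1 ↦ (q (f) (u) (u))}
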